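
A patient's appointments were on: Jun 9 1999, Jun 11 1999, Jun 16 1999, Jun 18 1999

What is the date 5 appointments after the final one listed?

Jul 7 1999

Gaps: 2, 5, 2 days — not constant, but cyclic with period 2.
The events fall on every Wednesday and Friday.
Next Wednesday: Jun 23 1999.
Next Friday: Jun 25 1999.
Next Wednesday: Jun 30 1999.
Next Friday: Jul 2 1999.
The following Wednesday is Jul 7 1999.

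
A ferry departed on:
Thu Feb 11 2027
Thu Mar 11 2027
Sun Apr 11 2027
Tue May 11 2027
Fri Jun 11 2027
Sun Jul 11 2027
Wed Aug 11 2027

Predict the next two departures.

Each date is the 11th; the gaps (28, 31, 30, 31, 30, 31) track the month lengths.
The rule is the 11th of each month.
Next: September 2027 → Sat Sep 11 2027.
Next: October 2027 → Mon Oct 11 2027.

Sat Sep 11 2027, Mon Oct 11 2027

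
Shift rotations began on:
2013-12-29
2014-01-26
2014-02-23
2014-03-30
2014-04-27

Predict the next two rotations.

These are Sundays with 28, 28, 35, 28-day gaps.
Each is the final Sunday of its month — 2013-12-29 is past the 28th, so '4th Sunday' doesn't fit.
Last Sunday of May 2014: 2014-05-25.
June 2014 ends with Sunday 2014-06-29.

2014-05-25, 2014-06-29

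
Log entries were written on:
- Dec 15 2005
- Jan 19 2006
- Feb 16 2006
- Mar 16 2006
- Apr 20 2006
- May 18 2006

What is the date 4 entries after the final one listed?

Sep 21 2006

These are Thursdays at 28- or 35-day spacing (35, 28, 28, 35, 28).
The pattern: 3rd Thursday of the month.
3rd Thursday of June 2006: Jun 15 2006.
3rd Thursday of July 2006: Jul 20 2006.
3rd Thursday of August 2006: Aug 17 2006.
September 2006 — 3rd Thursday is Sep 21 2006.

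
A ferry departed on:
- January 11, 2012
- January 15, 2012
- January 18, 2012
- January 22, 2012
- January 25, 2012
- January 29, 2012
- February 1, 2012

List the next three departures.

February 5, 2012; February 8, 2012; February 12, 2012

Gaps: 4, 3, 4, 3, 4, 3 days — not constant, but cyclic with period 2.
The events fall on every Wednesday and Sunday.
Next Sunday: February 5, 2012.
Next Wednesday: February 8, 2012.
Next Sunday: February 12, 2012.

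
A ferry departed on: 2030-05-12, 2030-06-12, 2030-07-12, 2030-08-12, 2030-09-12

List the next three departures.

Each date is the 12th; the gaps (31, 30, 31, 31) track the month lengths.
The rule is the 12th of each month.
October 2030: 2030-10-12.
November 2030: 2030-11-12.
Next: December 2030 → 2030-12-12.

2030-10-12, 2030-11-12, 2030-12-12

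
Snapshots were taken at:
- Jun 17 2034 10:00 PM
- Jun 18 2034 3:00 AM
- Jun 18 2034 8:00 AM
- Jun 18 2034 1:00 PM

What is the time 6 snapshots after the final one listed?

Gaps: 5, 5, 5 hours — each event is 5 hours after the previous one.
Jun 18 2034 1:00 PM + 5 h = Jun 18 2034 6:00 PM.
Jun 18 2034 6:00 PM + 5 h = Jun 18 2034 11:00 PM.
Jun 18 2034 11:00 PM + 5 h = Jun 19 2034 4:00 AM.
Jun 19 2034 4:00 AM + 5 h = Jun 19 2034 9:00 AM.
Jun 19 2034 9:00 AM + 5 h = Jun 19 2034 2:00 PM.
Jun 19 2034 2:00 PM + 5 h = Jun 19 2034 7:00 PM.

Jun 19 2034 7:00 PM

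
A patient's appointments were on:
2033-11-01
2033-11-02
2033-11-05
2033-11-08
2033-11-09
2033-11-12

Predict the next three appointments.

2033-11-15, 2033-11-16, 2033-11-19

The gap pattern 1, 3, 3, 1, 3 repeats every 3 events.
These are the Tuesdays, Wednesdays and Saturdays of each week.
Next Tuesday: 2033-11-15.
The following Wednesday is 2033-11-16.
Next Saturday: 2033-11-19.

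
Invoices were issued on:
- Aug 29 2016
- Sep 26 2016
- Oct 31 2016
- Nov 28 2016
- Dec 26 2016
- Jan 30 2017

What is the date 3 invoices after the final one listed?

Every date is a Monday; gaps 28, 35, 28, 28, 35 days.
Each is the last Monday of its month (at least one falls on the 29th or later, ruling out '4th Monday').
Last Monday of February 2017: Feb 27 2017.
March 2017 ends with Monday Mar 27 2017.
April 2017 ends with Monday Apr 24 2017.

Apr 24 2017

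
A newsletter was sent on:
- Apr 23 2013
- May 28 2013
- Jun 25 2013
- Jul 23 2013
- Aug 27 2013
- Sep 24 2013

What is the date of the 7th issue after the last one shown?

Apr 22 2014

All dates are Tuesdays, 35, 28, 28, 35, 28 days apart.
Specifically, the 4th Tuesday of each month.
4th Tuesday of October 2013: Oct 22 2013.
4th Tuesday of November 2013: Nov 26 2013.
December 2013 — 4th Tuesday is Dec 24 2013.
January 2014 — 4th Tuesday is Jan 28 2014.
4th Tuesday of February 2014: Feb 25 2014.
4th Tuesday of March 2014: Mar 25 2014.
4th Tuesday of April 2014: Apr 22 2014.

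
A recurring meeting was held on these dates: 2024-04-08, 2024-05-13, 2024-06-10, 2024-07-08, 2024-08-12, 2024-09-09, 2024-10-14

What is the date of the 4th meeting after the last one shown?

2025-02-10

Gaps: 35, 28, 28, 35, 28, 35 days — a mix of 28 and 35. Every date is a Monday.
Each is the 2nd Monday of its month.
2nd Monday of November 2024: 2024-11-11.
December 2024 — 2nd Monday is 2024-12-09.
2nd Monday of January 2025: 2025-01-13.
2nd Monday of February 2025: 2025-02-10.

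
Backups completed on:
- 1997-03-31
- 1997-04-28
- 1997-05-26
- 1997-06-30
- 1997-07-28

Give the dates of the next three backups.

1997-08-25, 1997-09-29, 1997-10-27

All Mondays; the gaps (28, 28, 35, 28) vary with month length.
This is the last Monday of each month.
Last Monday of August 1997: 1997-08-25.
September 1997 ends with Monday 1997-09-29.
Last Monday of October 1997: 1997-10-27.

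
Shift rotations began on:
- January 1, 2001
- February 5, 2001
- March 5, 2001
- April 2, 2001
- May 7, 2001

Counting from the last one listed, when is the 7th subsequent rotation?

December 3, 2001

Gaps: 35, 28, 28, 35 days — a mix of 28 and 35. Every date is a Monday.
Each is the 1st Monday of its month.
June 2001 — 1st Monday is June 4, 2001.
July 2001 — 1st Monday is July 2, 2001.
1st Monday of August 2001: August 6, 2001.
1st Monday of September 2001: September 3, 2001.
1st Monday of October 2001: October 1, 2001.
November 2001 — 1st Monday is November 5, 2001.
December 2001 — 1st Monday is December 3, 2001.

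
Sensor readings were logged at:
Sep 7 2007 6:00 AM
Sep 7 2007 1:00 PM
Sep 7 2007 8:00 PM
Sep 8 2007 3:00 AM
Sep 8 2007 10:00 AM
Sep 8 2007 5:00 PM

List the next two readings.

Sep 9 2007 12:00 AM, Sep 9 2007 7:00 AM

Spacing: 7, 7, 7, 7, 7 h — constant 7 h.
Sep 8 2007 5:00 PM + 7 h = Sep 9 2007 12:00 AM.
Sep 9 2007 12:00 AM + 7 h = Sep 9 2007 7:00 AM.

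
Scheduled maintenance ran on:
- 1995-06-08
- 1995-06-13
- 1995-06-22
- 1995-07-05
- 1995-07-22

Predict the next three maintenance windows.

Intervals are 5, 9, 13, 17 days — an arithmetic progression with common difference 4.
Next gap: 21 days. 1995-07-22 + 21 days = 1995-08-12.
Next gap: 25 days. 1995-08-12 + 25 days = 1995-09-06.
Next gap: 29 days. 1995-09-06 + 29 days = 1995-10-05.

1995-08-12, 1995-09-06, 1995-10-05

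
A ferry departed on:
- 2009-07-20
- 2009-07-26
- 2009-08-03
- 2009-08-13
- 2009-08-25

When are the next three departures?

2009-09-08, 2009-09-24, 2009-10-12

The spacing grows by 2 each time: 6, 8, 10, 12 days.
Next gap: 14 days. 2009-08-25 + 14 days = 2009-09-08.
Next gap: 16 days. 2009-09-08 + 16 days = 2009-09-24.
Next gap: 18 days. 2009-09-24 + 18 days = 2009-10-12.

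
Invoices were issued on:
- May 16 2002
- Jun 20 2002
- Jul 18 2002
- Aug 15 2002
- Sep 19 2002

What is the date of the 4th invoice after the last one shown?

Jan 16 2003

All dates are Thursdays, 35, 28, 28, 35 days apart.
Specifically, the 3rd Thursday of each month.
3rd Thursday of October 2002: Oct 17 2002.
3rd Thursday of November 2002: Nov 21 2002.
3rd Thursday of December 2002: Dec 19 2002.
3rd Thursday of January 2003: Jan 16 2003.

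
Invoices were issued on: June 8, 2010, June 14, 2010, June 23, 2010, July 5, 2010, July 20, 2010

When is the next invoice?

August 7, 2010

The spacing grows by 3 each time: 6, 9, 12, 15 days.
Next gap: 18 days. July 20, 2010 + 18 days = August 7, 2010.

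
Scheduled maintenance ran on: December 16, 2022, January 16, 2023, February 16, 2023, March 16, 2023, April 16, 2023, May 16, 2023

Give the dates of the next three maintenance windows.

June 16, 2023; July 16, 2023; August 16, 2023

The day-of-month is always 16 (31, 31, 28, 31, 30 days between events).
So this recurs on the 16th of each month.
Next: June 2023 → June 16, 2023.
July 2023: July 16, 2023.
August 2023: August 16, 2023.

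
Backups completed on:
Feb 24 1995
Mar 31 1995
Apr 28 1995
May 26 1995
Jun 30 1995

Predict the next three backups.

All Fridays; the gaps (35, 28, 28, 35) vary with month length.
This is the last Friday of each month.
July 1995 ends with Friday Jul 28 1995.
August 1995 ends with Friday Aug 25 1995.
September 1995 ends with Friday Sep 29 1995.

Jul 28 1995, Aug 25 1995, Sep 29 1995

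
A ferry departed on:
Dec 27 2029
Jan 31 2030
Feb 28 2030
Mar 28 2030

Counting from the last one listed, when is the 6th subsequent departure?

All Thursdays; the gaps (35, 28, 28) vary with month length.
This is the last Thursday of each month.
April 2030 ends with Thursday Apr 25 2030.
Last Thursday of May 2030: May 30 2030.
Last Thursday of June 2030: Jun 27 2030.
Last Thursday of July 2030: Jul 25 2030.
Last Thursday of August 2030: Aug 29 2030.
Last Thursday of September 2030: Sep 26 2030.

Sep 26 2030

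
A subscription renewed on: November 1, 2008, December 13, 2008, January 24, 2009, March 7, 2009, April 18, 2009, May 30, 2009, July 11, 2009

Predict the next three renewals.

The spacing is 42, 42, 42, 42, 42, 42 days — always 42 days.
July 11, 2009 + 42 days = August 22, 2009.
August 22, 2009 + 42 days = October 3, 2009.
October 3, 2009 + 42 days = November 14, 2009.

August 22, 2009; October 3, 2009; November 14, 2009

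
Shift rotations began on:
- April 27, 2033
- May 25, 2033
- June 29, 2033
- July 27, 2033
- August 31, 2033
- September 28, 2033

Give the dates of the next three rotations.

October 26, 2033; November 30, 2033; December 28, 2033

Every date is a Wednesday; gaps 28, 35, 28, 35, 28 days.
Each is the last Wednesday of its month (at least one falls on the 29th or later, ruling out '4th Wednesday').
Last Wednesday of October 2033: October 26, 2033.
November 2033 ends with Wednesday November 30, 2033.
December 2033 ends with Wednesday December 28, 2033.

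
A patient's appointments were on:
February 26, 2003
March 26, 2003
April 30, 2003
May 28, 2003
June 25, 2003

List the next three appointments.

July 30, 2003; August 27, 2003; September 24, 2003

These are Wednesdays with 28, 35, 28, 28-day gaps.
Each is the final Wednesday of its month — April 30, 2003 is past the 28th, so '4th Wednesday' doesn't fit.
Last Wednesday of July 2003: July 30, 2003.
August 2003 ends with Wednesday August 27, 2003.
Last Wednesday of September 2003: September 24, 2003.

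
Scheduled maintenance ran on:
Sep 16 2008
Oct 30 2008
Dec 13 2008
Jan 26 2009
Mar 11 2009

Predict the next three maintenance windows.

Gaps between consecutive events: 44, 44, 44, 44 days — a constant 44-day interval.
Mar 11 2009 + 44 days = Apr 24 2009.
Apr 24 2009 + 44 days = Jun 7 2009.
Jun 7 2009 + 44 days = Jul 21 2009.

Apr 24 2009, Jun 7 2009, Jul 21 2009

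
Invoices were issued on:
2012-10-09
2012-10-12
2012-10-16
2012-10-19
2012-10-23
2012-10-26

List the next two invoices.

2012-10-30, 2012-11-02

Every event lands on a Tuesday or Friday (gaps cycle 3, 4, 3, 4, 3).
So the schedule is: every Tuesday and Friday.
Next Tuesday: 2012-10-30.
The following Friday is 2012-11-02.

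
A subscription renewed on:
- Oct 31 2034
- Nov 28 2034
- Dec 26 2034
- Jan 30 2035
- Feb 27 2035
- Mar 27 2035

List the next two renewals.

Apr 24 2035, May 29 2035

All Tuesdays; the gaps (28, 28, 35, 28, 28) vary with month length.
This is the last Tuesday of each month.
April 2035 ends with Tuesday Apr 24 2035.
May 2035 ends with Tuesday May 29 2035.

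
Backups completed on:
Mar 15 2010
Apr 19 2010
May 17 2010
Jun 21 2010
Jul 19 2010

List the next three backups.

These are Mondays at 28- or 35-day spacing (35, 28, 35, 28).
The pattern: 3rd Monday of the month.
3rd Monday of August 2010: Aug 16 2010.
September 2010 — 3rd Monday is Sep 20 2010.
October 2010 — 3rd Monday is Oct 18 2010.

Aug 16 2010, Sep 20 2010, Oct 18 2010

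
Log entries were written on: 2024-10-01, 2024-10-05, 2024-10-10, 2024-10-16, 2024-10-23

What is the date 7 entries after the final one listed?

Intervals are 4, 5, 6, 7 days — an arithmetic progression with common difference 1.
Next gap: 8 days. 2024-10-23 + 8 days = 2024-10-31.
Next gap: 9 days. 2024-10-31 + 9 days = 2024-11-09.
Next gap: 10 days. 2024-11-09 + 10 days = 2024-11-19.
Next gap: 11 days. 2024-11-19 + 11 days = 2024-11-30.
Next gap: 12 days. 2024-11-30 + 12 days = 2024-12-12.
Next gap: 13 days. 2024-12-12 + 13 days = 2024-12-25.
Next gap: 14 days. 2024-12-25 + 14 days = 2025-01-08.

2025-01-08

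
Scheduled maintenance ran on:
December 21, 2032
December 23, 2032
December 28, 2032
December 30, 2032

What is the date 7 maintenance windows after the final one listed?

January 25, 2033

The gap pattern 2, 5, 2 repeats every 2 events.
These are the Tuesdays and Thursdays of each week.
The following Tuesday is January 4, 2033.
Next Thursday: January 6, 2033.
The following Tuesday is January 11, 2033.
The following Thursday is January 13, 2033.
The following Tuesday is January 18, 2033.
The following Thursday is January 20, 2033.
The following Tuesday is January 25, 2033.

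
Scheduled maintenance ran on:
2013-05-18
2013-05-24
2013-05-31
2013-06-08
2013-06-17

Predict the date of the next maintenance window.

2013-06-27

Gaps: 6, 7, 8, 9 days — each gap is 1 larger than the previous one.
Next gap: 10 days. 2013-06-17 + 10 days = 2013-06-27.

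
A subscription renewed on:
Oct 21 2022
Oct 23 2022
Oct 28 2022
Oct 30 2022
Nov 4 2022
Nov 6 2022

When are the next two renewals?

Gaps: 2, 5, 2, 5, 2 days — not constant, but cyclic with period 2.
The events fall on every Friday and Sunday.
The following Friday is Nov 11 2022.
The following Sunday is Nov 13 2022.

Nov 11 2022, Nov 13 2022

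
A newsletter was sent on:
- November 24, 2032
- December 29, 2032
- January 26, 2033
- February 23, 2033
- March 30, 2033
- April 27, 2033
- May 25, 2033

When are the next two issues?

June 29, 2033; July 27, 2033

All Wednesdays; the gaps (35, 28, 28, 35, 28, 28) vary with month length.
This is the last Wednesday of each month.
June 2033 ends with Wednesday June 29, 2033.
Last Wednesday of July 2033: July 27, 2033.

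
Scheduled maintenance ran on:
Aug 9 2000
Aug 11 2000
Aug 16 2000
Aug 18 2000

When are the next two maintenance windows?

Aug 23 2000, Aug 25 2000

The gap pattern 2, 5, 2 repeats every 2 events.
These are the Wednesdays and Fridays of each week.
Next Wednesday: Aug 23 2000.
The following Friday is Aug 25 2000.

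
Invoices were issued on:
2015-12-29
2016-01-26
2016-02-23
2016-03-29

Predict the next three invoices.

2016-04-26, 2016-05-31, 2016-06-28

These are Tuesdays with 28, 28, 35-day gaps.
Each is the final Tuesday of its month — 2015-12-29 is past the 28th, so '4th Tuesday' doesn't fit.
Last Tuesday of April 2016: 2016-04-26.
Last Tuesday of May 2016: 2016-05-31.
June 2016 ends with Tuesday 2016-06-28.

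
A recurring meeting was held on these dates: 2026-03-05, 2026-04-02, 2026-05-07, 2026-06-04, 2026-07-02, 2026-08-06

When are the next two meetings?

All dates are Thursdays, 28, 35, 28, 28, 35 days apart.
Specifically, the 1st Thursday of each month.
September 2026 — 1st Thursday is 2026-09-03.
October 2026 — 1st Thursday is 2026-10-01.

2026-09-03, 2026-10-01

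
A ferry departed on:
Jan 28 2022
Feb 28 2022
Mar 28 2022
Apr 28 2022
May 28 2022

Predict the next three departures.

Jun 28 2022, Jul 28 2022, Aug 28 2022

Each date is the 28th; the gaps (31, 28, 31, 30) track the month lengths.
The rule is the 28th of each month.
Next: June 2022 → Jun 28 2022.
July 2022: Jul 28 2022.
Next: August 2022 → Aug 28 2022.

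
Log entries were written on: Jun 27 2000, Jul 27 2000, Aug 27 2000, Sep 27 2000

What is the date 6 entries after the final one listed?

Each date is the 27th; the gaps (30, 31, 31) track the month lengths.
The rule is the 27th of each month.
October 2000: Oct 27 2000.
November 2000: Nov 27 2000.
December 2000: Dec 27 2000.
Next: January 2001 → Jan 27 2001.
February 2001: Feb 27 2001.
March 2001: Mar 27 2001.

Mar 27 2001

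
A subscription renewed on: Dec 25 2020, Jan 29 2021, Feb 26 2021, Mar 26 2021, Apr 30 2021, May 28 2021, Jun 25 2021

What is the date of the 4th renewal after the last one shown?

Oct 29 2021

These are Fridays with 35, 28, 28, 35, 28, 28-day gaps.
Each is the final Friday of its month — Jan 29 2021 is past the 28th, so '4th Friday' doesn't fit.
Last Friday of July 2021: Jul 30 2021.
Last Friday of August 2021: Aug 27 2021.
Last Friday of September 2021: Sep 24 2021.
Last Friday of October 2021: Oct 29 2021.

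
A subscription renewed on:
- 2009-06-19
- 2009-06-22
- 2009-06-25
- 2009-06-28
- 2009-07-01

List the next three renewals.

2009-07-04, 2009-07-07, 2009-07-10

The spacing is 3, 3, 3, 3 days — always 3 days.
2009-07-01 + 3 days = 2009-07-04.
2009-07-04 + 3 days = 2009-07-07.
2009-07-07 + 3 days = 2009-07-10.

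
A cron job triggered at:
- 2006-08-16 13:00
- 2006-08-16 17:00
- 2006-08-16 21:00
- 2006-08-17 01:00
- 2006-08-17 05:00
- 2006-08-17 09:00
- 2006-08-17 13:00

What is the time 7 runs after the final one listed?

The interval is a steady 4 hours (4, 4, 4, 4, 4, 4).
2006-08-17 13:00 + 4 h = 2006-08-17 17:00.
2006-08-17 17:00 + 4 h = 2006-08-17 21:00.
2006-08-17 21:00 + 4 h = 2006-08-18 01:00.
2006-08-18 01:00 + 4 h = 2006-08-18 05:00.
2006-08-18 05:00 + 4 h = 2006-08-18 09:00.
2006-08-18 09:00 + 4 h = 2006-08-18 13:00.
2006-08-18 13:00 + 4 h = 2006-08-18 17:00.

2006-08-18 17:00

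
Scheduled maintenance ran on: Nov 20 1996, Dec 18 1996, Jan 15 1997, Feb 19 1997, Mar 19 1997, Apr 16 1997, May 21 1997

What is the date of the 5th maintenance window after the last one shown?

Oct 15 1997

Gaps: 28, 28, 35, 28, 28, 35 days — a mix of 28 and 35. Every date is a Wednesday.
Each is the 3rd Wednesday of its month.
June 1997 — 3rd Wednesday is Jun 18 1997.
3rd Wednesday of July 1997: Jul 16 1997.
August 1997 — 3rd Wednesday is Aug 20 1997.
3rd Wednesday of September 1997: Sep 17 1997.
3rd Wednesday of October 1997: Oct 15 1997.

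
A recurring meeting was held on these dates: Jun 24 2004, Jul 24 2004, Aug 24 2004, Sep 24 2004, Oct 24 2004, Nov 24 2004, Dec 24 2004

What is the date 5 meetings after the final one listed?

Each date is the 24th; the gaps (30, 31, 31, 30, 31, 30) track the month lengths.
The rule is the 24th of each month.
January 2005: Jan 24 2005.
February 2005: Feb 24 2005.
Next: March 2005 → Mar 24 2005.
Next: April 2005 → Apr 24 2005.
May 2005: May 24 2005.

May 24 2005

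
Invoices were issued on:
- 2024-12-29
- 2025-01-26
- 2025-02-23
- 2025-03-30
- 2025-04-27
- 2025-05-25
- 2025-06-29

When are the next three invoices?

2025-07-27, 2025-08-31, 2025-09-28

All Sundays; the gaps (28, 28, 35, 28, 28, 35) vary with month length.
This is the last Sunday of each month.
July 2025 ends with Sunday 2025-07-27.
Last Sunday of August 2025: 2025-08-31.
September 2025 ends with Sunday 2025-09-28.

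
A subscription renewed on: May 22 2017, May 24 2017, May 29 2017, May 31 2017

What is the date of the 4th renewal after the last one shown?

Jun 14 2017

Gaps: 2, 5, 2 days — not constant, but cyclic with period 2.
The events fall on every Monday and Wednesday.
The following Monday is Jun 5 2017.
The following Wednesday is Jun 7 2017.
Next Monday: Jun 12 2017.
The following Wednesday is Jun 14 2017.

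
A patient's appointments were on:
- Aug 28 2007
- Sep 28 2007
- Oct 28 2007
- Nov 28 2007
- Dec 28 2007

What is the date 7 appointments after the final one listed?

Gaps: 31, 30, 31, 30 days — not constant. Every event is on the 28th of the month.
Pattern: the 28th of each month.
January 2008: Jan 28 2008.
Next: February 2008 → Feb 28 2008.
March 2008: Mar 28 2008.
Next: April 2008 → Apr 28 2008.
Next: May 2008 → May 28 2008.
Next: June 2008 → Jun 28 2008.
Next: July 2008 → Jul 28 2008.

Jul 28 2008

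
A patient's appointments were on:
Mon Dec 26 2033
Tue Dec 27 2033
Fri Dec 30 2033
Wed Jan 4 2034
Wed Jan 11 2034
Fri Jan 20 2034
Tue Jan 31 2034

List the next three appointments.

Gaps: 1, 3, 5, 7, 9, 11 days — each gap is 2 larger than the previous one.
Next gap: 13 days. Tue Jan 31 2034 + 13 days = Mon Feb 13 2034.
Next gap: 15 days. Mon Feb 13 2034 + 15 days = Tue Feb 28 2034.
Next gap: 17 days. Tue Feb 28 2034 + 17 days = Fri Mar 17 2034.

Mon Feb 13 2034, Tue Feb 28 2034, Fri Mar 17 2034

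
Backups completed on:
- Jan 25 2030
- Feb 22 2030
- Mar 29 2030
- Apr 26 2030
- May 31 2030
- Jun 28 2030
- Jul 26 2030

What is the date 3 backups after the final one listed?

Oct 25 2030

All Fridays; the gaps (28, 35, 28, 35, 28, 28) vary with month length.
This is the last Friday of each month.
August 2030 ends with Friday Aug 30 2030.
Last Friday of September 2030: Sep 27 2030.
Last Friday of October 2030: Oct 25 2030.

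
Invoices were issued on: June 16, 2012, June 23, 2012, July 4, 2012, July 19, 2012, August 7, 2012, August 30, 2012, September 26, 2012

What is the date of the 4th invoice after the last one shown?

February 21, 2013

Gaps: 7, 11, 15, 19, 23, 27 days — each gap is 4 larger than the previous one.
Next gap: 31 days. September 26, 2012 + 31 days = October 27, 2012.
Next gap: 35 days. October 27, 2012 + 35 days = December 1, 2012.
Next gap: 39 days. December 1, 2012 + 39 days = January 9, 2013.
Next gap: 43 days. January 9, 2013 + 43 days = February 21, 2013.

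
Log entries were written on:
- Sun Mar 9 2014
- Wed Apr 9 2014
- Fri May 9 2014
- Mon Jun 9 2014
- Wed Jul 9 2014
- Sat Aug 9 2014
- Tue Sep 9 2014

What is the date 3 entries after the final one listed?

Tue Dec 9 2014

Each date is the 9th; the gaps (31, 30, 31, 30, 31, 31) track the month lengths.
The rule is the 9th of each month.
Next: October 2014 → Thu Oct 9 2014.
November 2014: Sun Nov 9 2014.
Next: December 2014 → Tue Dec 9 2014.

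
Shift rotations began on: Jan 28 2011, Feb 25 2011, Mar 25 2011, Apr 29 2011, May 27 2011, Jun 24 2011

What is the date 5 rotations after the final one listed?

All Fridays; the gaps (28, 28, 35, 28, 28) vary with month length.
This is the last Friday of each month.
Last Friday of July 2011: Jul 29 2011.
August 2011 ends with Friday Aug 26 2011.
Last Friday of September 2011: Sep 30 2011.
October 2011 ends with Friday Oct 28 2011.
Last Friday of November 2011: Nov 25 2011.

Nov 25 2011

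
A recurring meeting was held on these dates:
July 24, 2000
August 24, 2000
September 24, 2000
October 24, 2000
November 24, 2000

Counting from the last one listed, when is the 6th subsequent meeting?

Gaps: 31, 31, 30, 31 days — not constant. Every event is on the 24th of the month.
Pattern: the 24th of each month.
December 2000: December 24, 2000.
Next: January 2001 → January 24, 2001.
February 2001: February 24, 2001.
March 2001: March 24, 2001.
Next: April 2001 → April 24, 2001.
Next: May 2001 → May 24, 2001.

May 24, 2001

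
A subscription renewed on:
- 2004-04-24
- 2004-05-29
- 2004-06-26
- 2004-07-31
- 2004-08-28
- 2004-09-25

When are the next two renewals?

2004-10-30, 2004-11-27

Every date is a Saturday; gaps 35, 28, 35, 28, 28 days.
Each is the last Saturday of its month (at least one falls on the 29th or later, ruling out '4th Saturday').
Last Saturday of October 2004: 2004-10-30.
November 2004 ends with Saturday 2004-11-27.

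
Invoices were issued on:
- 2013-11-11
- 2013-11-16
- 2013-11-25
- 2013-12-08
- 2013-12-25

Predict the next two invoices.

Intervals are 5, 9, 13, 17 days — an arithmetic progression with common difference 4.
Next gap: 21 days. 2013-12-25 + 21 days = 2014-01-15.
Next gap: 25 days. 2014-01-15 + 25 days = 2014-02-09.

2014-01-15, 2014-02-09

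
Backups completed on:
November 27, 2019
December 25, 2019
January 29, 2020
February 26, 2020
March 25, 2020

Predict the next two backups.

Every date is a Wednesday; gaps 28, 35, 28, 28 days.
Each is the last Wednesday of its month (at least one falls on the 29th or later, ruling out '4th Wednesday').
Last Wednesday of April 2020: April 29, 2020.
May 2020 ends with Wednesday May 27, 2020.

April 29, 2020; May 27, 2020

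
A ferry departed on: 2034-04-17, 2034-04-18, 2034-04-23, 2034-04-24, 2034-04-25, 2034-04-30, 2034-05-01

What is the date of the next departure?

Every event lands on a Monday or Tuesday or Sunday (gaps cycle 1, 5, 1, 1, 5, 1).
So the schedule is: every Monday, Tuesday and Sunday.
The following Tuesday is 2034-05-02.

2034-05-02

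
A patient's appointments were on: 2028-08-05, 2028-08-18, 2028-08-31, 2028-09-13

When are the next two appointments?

2028-09-26, 2028-10-09

Every event comes 13 days after the last (13, 13, 13).
2028-09-13 + 13 days = 2028-09-26.
2028-09-26 + 13 days = 2028-10-09.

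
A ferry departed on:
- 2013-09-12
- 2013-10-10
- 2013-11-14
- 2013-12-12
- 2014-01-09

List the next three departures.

2014-02-13, 2014-03-13, 2014-04-10

These are Thursdays at 28- or 35-day spacing (28, 35, 28, 28).
The pattern: 2nd Thursday of the month.
February 2014 — 2nd Thursday is 2014-02-13.
March 2014 — 2nd Thursday is 2014-03-13.
2nd Thursday of April 2014: 2014-04-10.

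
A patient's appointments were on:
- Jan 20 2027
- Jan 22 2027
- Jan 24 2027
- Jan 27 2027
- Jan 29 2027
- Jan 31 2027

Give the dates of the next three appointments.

Feb 3 2027, Feb 5 2027, Feb 7 2027

The gap pattern 2, 2, 3, 2, 2 repeats every 3 events.
These are the Wednesdays, Fridays and Sundays of each week.
The following Wednesday is Feb 3 2027.
The following Friday is Feb 5 2027.
Next Sunday: Feb 7 2027.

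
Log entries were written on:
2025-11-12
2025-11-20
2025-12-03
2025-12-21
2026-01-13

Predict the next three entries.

Gaps: 8, 13, 18, 23 days — each gap is 5 larger than the previous one.
Next gap: 28 days. 2026-01-13 + 28 days = 2026-02-10.
Next gap: 33 days. 2026-02-10 + 33 days = 2026-03-15.
Next gap: 38 days. 2026-03-15 + 38 days = 2026-04-22.

2026-02-10, 2026-03-15, 2026-04-22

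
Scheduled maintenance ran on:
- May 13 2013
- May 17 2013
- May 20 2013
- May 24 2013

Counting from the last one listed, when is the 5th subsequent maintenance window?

Jun 10 2013

Gaps: 4, 3, 4 days — not constant, but cyclic with period 2.
The events fall on every Monday and Friday.
The following Monday is May 27 2013.
Next Friday: May 31 2013.
The following Monday is Jun 3 2013.
Next Friday: Jun 7 2013.
Next Monday: Jun 10 2013.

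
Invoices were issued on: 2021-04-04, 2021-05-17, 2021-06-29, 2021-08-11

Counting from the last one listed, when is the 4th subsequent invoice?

2022-01-30

The spacing is 43, 43, 43 days — always 43 days.
2021-08-11 + 43 days = 2021-09-23.
2021-09-23 + 43 days = 2021-11-05.
2021-11-05 + 43 days = 2021-12-18.
2021-12-18 + 43 days = 2022-01-30.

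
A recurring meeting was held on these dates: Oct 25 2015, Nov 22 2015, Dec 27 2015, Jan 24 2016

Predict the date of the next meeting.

Feb 28 2016

Gaps: 28, 35, 28 days — a mix of 28 and 35. Every date is a Sunday.
Each is the 4th Sunday of its month.
February 2016 — 4th Sunday is Feb 28 2016.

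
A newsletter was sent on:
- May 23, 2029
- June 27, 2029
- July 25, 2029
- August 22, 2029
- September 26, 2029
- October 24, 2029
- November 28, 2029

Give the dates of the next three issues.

December 26, 2029; January 23, 2030; February 27, 2030

All dates are Wednesdays, 35, 28, 28, 35, 28, 35 days apart.
Specifically, the 4th Wednesday of each month.
December 2029 — 4th Wednesday is December 26, 2029.
January 2030 — 4th Wednesday is January 23, 2030.
February 2030 — 4th Wednesday is February 27, 2030.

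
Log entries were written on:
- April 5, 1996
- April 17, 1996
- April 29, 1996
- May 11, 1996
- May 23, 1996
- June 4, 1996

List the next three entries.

June 16, 1996; June 28, 1996; July 10, 1996

Every event comes 12 days after the last (12, 12, 12, 12, 12).
June 4, 1996 + 12 days = June 16, 1996.
June 16, 1996 + 12 days = June 28, 1996.
June 28, 1996 + 12 days = July 10, 1996.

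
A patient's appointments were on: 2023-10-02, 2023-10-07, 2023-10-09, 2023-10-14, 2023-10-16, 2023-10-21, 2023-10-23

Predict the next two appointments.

2023-10-28, 2023-10-30

Gaps: 5, 2, 5, 2, 5, 2 days — not constant, but cyclic with period 2.
The events fall on every Monday and Saturday.
Next Saturday: 2023-10-28.
The following Monday is 2023-10-30.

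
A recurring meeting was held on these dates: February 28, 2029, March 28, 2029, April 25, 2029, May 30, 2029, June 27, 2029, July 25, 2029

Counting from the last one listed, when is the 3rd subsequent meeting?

October 31, 2029

Every date is a Wednesday; gaps 28, 28, 35, 28, 28 days.
Each is the last Wednesday of its month (at least one falls on the 29th or later, ruling out '4th Wednesday').
Last Wednesday of August 2029: August 29, 2029.
Last Wednesday of September 2029: September 26, 2029.
October 2029 ends with Wednesday October 31, 2029.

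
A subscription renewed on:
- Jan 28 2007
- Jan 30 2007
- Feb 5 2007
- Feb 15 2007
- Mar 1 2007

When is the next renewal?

Gaps: 2, 6, 10, 14 days — each gap is 4 larger than the previous one.
Next gap: 18 days. Mar 1 2007 + 18 days = Mar 19 2007.

Mar 19 2007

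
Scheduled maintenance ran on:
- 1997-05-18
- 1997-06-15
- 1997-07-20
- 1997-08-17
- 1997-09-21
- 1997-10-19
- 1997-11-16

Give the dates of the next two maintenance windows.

1997-12-21, 1998-01-18

All dates are Sundays, 28, 35, 28, 35, 28, 28 days apart.
Specifically, the 3rd Sunday of each month.
3rd Sunday of December 1997: 1997-12-21.
January 1998 — 3rd Sunday is 1998-01-18.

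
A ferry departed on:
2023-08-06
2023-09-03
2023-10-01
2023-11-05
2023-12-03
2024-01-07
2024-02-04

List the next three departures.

These are Sundays at 28- or 35-day spacing (28, 28, 35, 28, 35, 28).
The pattern: 1st Sunday of the month.
March 2024 — 1st Sunday is 2024-03-03.
April 2024 — 1st Sunday is 2024-04-07.
May 2024 — 1st Sunday is 2024-05-05.

2024-03-03, 2024-04-07, 2024-05-05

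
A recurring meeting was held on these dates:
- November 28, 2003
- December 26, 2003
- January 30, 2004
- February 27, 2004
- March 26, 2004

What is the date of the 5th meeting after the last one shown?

August 27, 2004

These are Fridays with 28, 35, 28, 28-day gaps.
Each is the final Friday of its month — January 30, 2004 is past the 28th, so '4th Friday' doesn't fit.
April 2004 ends with Friday April 30, 2004.
Last Friday of May 2004: May 28, 2004.
June 2004 ends with Friday June 25, 2004.
July 2004 ends with Friday July 30, 2004.
August 2004 ends with Friday August 27, 2004.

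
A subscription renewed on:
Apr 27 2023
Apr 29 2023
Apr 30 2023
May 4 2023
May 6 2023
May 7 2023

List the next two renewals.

Gaps: 2, 1, 4, 2, 1 days — not constant, but cyclic with period 3.
The events fall on every Thursday, Saturday and Sunday.
Next Thursday: May 11 2023.
Next Saturday: May 13 2023.

May 11 2023, May 13 2023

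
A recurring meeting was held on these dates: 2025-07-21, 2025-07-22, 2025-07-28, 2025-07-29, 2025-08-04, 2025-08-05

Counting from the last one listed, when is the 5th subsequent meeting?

The gap pattern 1, 6, 1, 6, 1 repeats every 2 events.
These are the Mondays and Tuesdays of each week.
Next Monday: 2025-08-11.
The following Tuesday is 2025-08-12.
The following Monday is 2025-08-18.
The following Tuesday is 2025-08-19.
The following Monday is 2025-08-25.

2025-08-25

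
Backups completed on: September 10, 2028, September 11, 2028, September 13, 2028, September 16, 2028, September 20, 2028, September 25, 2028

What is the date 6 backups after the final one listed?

November 15, 2028

Intervals are 1, 2, 3, 4, 5 days — an arithmetic progression with common difference 1.
Next gap: 6 days. September 25, 2028 + 6 days = October 1, 2028.
Next gap: 7 days. October 1, 2028 + 7 days = October 8, 2028.
Next gap: 8 days. October 8, 2028 + 8 days = October 16, 2028.
Next gap: 9 days. October 16, 2028 + 9 days = October 25, 2028.
Next gap: 10 days. October 25, 2028 + 10 days = November 4, 2028.
Next gap: 11 days. November 4, 2028 + 11 days = November 15, 2028.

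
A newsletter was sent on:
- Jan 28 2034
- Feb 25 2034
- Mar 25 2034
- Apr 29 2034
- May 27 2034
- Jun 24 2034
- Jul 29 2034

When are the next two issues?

Every date is a Saturday; gaps 28, 28, 35, 28, 28, 35 days.
Each is the last Saturday of its month (at least one falls on the 29th or later, ruling out '4th Saturday').
Last Saturday of August 2034: Aug 26 2034.
Last Saturday of September 2034: Sep 30 2034.

Aug 26 2034, Sep 30 2034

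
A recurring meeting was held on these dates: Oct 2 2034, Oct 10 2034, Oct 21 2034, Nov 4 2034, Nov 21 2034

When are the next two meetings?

Intervals are 8, 11, 14, 17 days — an arithmetic progression with common difference 3.
Next gap: 20 days. Nov 21 2034 + 20 days = Dec 11 2034.
Next gap: 23 days. Dec 11 2034 + 23 days = Jan 3 2035.

Dec 11 2034, Jan 3 2035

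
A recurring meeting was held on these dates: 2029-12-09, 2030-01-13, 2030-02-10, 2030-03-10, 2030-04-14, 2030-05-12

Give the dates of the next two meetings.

2030-06-09, 2030-07-14

These are Sundays at 28- or 35-day spacing (35, 28, 28, 35, 28).
The pattern: 2nd Sunday of the month.
2nd Sunday of June 2030: 2030-06-09.
July 2030 — 2nd Sunday is 2030-07-14.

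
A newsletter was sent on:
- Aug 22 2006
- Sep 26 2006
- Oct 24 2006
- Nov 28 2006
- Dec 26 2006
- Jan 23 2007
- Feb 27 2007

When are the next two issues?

Mar 27 2007, Apr 24 2007

All dates are Tuesdays, 35, 28, 35, 28, 28, 35 days apart.
Specifically, the 4th Tuesday of each month.
March 2007 — 4th Tuesday is Mar 27 2007.
4th Tuesday of April 2007: Apr 24 2007.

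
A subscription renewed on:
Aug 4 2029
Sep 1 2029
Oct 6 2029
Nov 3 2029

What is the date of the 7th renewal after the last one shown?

These are Saturdays at 28- or 35-day spacing (28, 35, 28).
The pattern: 1st Saturday of the month.
1st Saturday of December 2029: Dec 1 2029.
January 2030 — 1st Saturday is Jan 5 2030.
February 2030 — 1st Saturday is Feb 2 2030.
1st Saturday of March 2030: Mar 2 2030.
April 2030 — 1st Saturday is Apr 6 2030.
1st Saturday of May 2030: May 4 2030.
1st Saturday of June 2030: Jun 1 2030.

Jun 1 2030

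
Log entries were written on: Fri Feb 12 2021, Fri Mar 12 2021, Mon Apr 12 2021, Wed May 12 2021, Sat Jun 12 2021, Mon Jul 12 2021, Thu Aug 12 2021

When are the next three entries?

The day-of-month is always 12 (28, 31, 30, 31, 30, 31 days between events).
So this recurs on the 12th of each month.
Next: September 2021 → Sun Sep 12 2021.
October 2021: Tue Oct 12 2021.
November 2021: Fri Nov 12 2021.

Sun Sep 12 2021, Tue Oct 12 2021, Fri Nov 12 2021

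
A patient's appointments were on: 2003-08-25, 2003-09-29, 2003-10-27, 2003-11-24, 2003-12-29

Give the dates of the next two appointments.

All Mondays; the gaps (35, 28, 28, 35) vary with month length.
This is the last Monday of each month.
January 2004 ends with Monday 2004-01-26.
Last Monday of February 2004: 2004-02-23.

2004-01-26, 2004-02-23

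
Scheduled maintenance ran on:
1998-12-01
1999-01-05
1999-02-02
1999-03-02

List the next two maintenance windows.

These are Tuesdays at 28- or 35-day spacing (35, 28, 28).
The pattern: 1st Tuesday of the month.
April 1999 — 1st Tuesday is 1999-04-06.
1st Tuesday of May 1999: 1999-05-04.

1999-04-06, 1999-05-04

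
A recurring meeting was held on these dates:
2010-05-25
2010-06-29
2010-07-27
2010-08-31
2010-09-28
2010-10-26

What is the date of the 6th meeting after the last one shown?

Every date is a Tuesday; gaps 35, 28, 35, 28, 28 days.
Each is the last Tuesday of its month (at least one falls on the 29th or later, ruling out '4th Tuesday').
Last Tuesday of November 2010: 2010-11-30.
Last Tuesday of December 2010: 2010-12-28.
January 2011 ends with Tuesday 2011-01-25.
Last Tuesday of February 2011: 2011-02-22.
Last Tuesday of March 2011: 2011-03-29.
Last Tuesday of April 2011: 2011-04-26.

2011-04-26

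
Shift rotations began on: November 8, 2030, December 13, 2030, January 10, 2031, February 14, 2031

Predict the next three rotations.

Gaps: 35, 28, 35 days — a mix of 28 and 35. Every date is a Friday.
Each is the 2nd Friday of its month.
March 2031 — 2nd Friday is March 14, 2031.
April 2031 — 2nd Friday is April 11, 2031.
2nd Friday of May 2031: May 9, 2031.

March 14, 2031; April 11, 2031; May 9, 2031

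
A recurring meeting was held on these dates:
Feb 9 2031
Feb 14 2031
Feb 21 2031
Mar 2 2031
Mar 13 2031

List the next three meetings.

Intervals are 5, 7, 9, 11 days — an arithmetic progression with common difference 2.
Next gap: 13 days. Mar 13 2031 + 13 days = Mar 26 2031.
Next gap: 15 days. Mar 26 2031 + 15 days = Apr 10 2031.
Next gap: 17 days. Apr 10 2031 + 17 days = Apr 27 2031.

Mar 26 2031, Apr 10 2031, Apr 27 2031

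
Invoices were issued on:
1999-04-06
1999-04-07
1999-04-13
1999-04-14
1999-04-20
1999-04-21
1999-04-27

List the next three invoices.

Gaps: 1, 6, 1, 6, 1, 6 days — not constant, but cyclic with period 2.
The events fall on every Tuesday and Wednesday.
Next Wednesday: 1999-04-28.
The following Tuesday is 1999-05-04.
The following Wednesday is 1999-05-05.

1999-04-28, 1999-05-04, 1999-05-05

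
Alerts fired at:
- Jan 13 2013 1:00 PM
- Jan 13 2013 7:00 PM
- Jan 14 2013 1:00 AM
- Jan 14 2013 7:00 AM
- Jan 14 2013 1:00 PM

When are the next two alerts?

The interval is a steady 6 hours (6, 6, 6, 6).
Jan 14 2013 1:00 PM + 6 h = Jan 14 2013 7:00 PM.
Jan 14 2013 7:00 PM + 6 h = Jan 15 2013 1:00 AM.

Jan 14 2013 7:00 PM, Jan 15 2013 1:00 AM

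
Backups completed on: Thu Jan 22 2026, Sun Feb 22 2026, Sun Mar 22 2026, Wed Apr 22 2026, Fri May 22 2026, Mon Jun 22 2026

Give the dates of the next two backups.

Wed Jul 22 2026, Sat Aug 22 2026

The day-of-month is always 22 (31, 28, 31, 30, 31 days between events).
So this recurs on the 22nd of each month.
July 2026: Wed Jul 22 2026.
August 2026: Sat Aug 22 2026.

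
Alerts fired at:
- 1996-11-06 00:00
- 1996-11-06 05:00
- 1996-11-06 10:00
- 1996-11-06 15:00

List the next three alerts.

1996-11-06 20:00, 1996-11-07 01:00, 1996-11-07 06:00

Spacing: 5, 5, 5 h — constant 5 h.
1996-11-06 15:00 + 5 h = 1996-11-06 20:00.
1996-11-06 20:00 + 5 h = 1996-11-07 01:00.
1996-11-07 01:00 + 5 h = 1996-11-07 06:00.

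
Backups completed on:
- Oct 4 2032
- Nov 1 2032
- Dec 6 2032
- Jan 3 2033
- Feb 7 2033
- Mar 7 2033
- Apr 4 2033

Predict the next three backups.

May 2 2033, Jun 6 2033, Jul 4 2033

These are Mondays at 28- or 35-day spacing (28, 35, 28, 35, 28, 28).
The pattern: 1st Monday of the month.
May 2033 — 1st Monday is May 2 2033.
1st Monday of June 2033: Jun 6 2033.
1st Monday of July 2033: Jul 4 2033.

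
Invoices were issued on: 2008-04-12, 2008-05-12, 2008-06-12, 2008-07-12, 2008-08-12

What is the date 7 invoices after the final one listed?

Gaps: 30, 31, 30, 31 days — not constant. Every event is on the 12th of the month.
Pattern: the 12th of each month.
Next: September 2008 → 2008-09-12.
Next: October 2008 → 2008-10-12.
Next: November 2008 → 2008-11-12.
Next: December 2008 → 2008-12-12.
January 2009: 2009-01-12.
Next: February 2009 → 2009-02-12.
Next: March 2009 → 2009-03-12.

2009-03-12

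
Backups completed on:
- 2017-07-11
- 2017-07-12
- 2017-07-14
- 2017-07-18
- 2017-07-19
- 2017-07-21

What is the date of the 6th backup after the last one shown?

Gaps: 1, 2, 4, 1, 2 days — not constant, but cyclic with period 3.
The events fall on every Tuesday, Wednesday and Friday.
The following Tuesday is 2017-07-25.
The following Wednesday is 2017-07-26.
Next Friday: 2017-07-28.
The following Tuesday is 2017-08-01.
Next Wednesday: 2017-08-02.
The following Friday is 2017-08-04.

2017-08-04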